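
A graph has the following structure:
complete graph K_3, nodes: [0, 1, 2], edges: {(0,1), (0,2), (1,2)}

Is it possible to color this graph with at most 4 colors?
A valid 4-coloring: color 1: [0]; color 2: [2]; color 3: [1].
(χ(G) = 3 ≤ 4.)

Yes, G is 4-colorable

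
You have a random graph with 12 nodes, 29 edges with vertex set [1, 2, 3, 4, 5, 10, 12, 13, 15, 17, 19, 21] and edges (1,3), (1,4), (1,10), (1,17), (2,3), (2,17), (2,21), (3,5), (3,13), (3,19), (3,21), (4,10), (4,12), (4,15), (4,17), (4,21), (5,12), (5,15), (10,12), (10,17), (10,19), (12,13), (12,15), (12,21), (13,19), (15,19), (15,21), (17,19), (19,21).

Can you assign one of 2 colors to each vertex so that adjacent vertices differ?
No, G is not 2-colorable

The clique on vertices [1, 4, 10, 17] has size 4 > 2, so it alone needs 4 colors.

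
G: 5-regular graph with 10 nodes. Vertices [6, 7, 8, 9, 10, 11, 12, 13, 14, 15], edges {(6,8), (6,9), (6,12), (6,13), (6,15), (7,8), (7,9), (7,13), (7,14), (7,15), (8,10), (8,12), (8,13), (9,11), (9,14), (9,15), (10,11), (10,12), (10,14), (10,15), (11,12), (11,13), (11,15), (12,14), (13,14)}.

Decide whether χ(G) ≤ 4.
Yes, G is 4-colorable

A valid 4-coloring: color 1: [9, 10, 13]; color 2: [8, 14, 15]; color 3: [6, 7, 11]; color 4: [12].
(χ(G) = 4 ≤ 4.)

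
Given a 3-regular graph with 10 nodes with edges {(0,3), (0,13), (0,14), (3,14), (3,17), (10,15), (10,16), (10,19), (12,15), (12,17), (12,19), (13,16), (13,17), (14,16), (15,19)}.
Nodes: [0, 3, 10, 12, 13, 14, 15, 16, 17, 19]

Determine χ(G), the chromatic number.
χ(G) = 3

Clique number ω(G) = 3 (lower bound: χ ≥ ω).
The clique on [0, 3, 14] has size 3, forcing χ ≥ 3, and the coloring below uses 3 colors, so χ(G) = 3.
A valid 3-coloring: color 1: [0, 16, 17, 19]; color 2: [10, 12, 13, 14]; color 3: [3, 15].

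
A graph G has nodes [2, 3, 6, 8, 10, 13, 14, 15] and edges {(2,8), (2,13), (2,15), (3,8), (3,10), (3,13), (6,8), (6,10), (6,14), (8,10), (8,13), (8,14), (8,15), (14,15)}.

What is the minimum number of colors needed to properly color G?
χ(G) = 4

Clique number ω(G) = 3 (lower bound: χ ≥ ω).
Odd cycle [14, 15, 2, 13, 3, 10, 6] needs 3 colors (χ ≥ 3).
Vertex 8 is adjacent to every vertex of [2, 3, 6, 10, 13, 14, 15], which already need 3 colors among themselves, so 8 needs a new color (χ ≥ 4).
The coloring below uses 4 colors, so χ(G) = 4.
A valid 4-coloring: color 1: [8]; color 2: [2, 10, 14]; color 3: [6, 13, 15]; color 4: [3].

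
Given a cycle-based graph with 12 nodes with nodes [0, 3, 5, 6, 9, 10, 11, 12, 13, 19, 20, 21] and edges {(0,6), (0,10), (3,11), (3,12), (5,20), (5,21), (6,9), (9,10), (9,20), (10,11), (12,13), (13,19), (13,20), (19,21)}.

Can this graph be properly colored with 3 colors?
A valid 3-coloring: color 1: [0, 9, 11, 13, 21]; color 2: [3, 6, 10, 19, 20]; color 3: [5, 12].
(χ(G) = 3 ≤ 3.)

Yes, G is 3-colorable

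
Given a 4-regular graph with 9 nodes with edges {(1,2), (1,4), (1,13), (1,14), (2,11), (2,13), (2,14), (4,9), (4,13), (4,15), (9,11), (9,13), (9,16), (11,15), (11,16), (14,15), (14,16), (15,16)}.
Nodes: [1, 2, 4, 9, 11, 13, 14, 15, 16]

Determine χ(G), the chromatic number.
χ(G) = 3

Clique number ω(G) = 3 (lower bound: χ ≥ ω).
The clique on [1, 2, 13] has size 3, forcing χ ≥ 3, and the coloring below uses 3 colors, so χ(G) = 3.
A valid 3-coloring: color 1: [11, 13, 14]; color 2: [2, 4, 16]; color 3: [1, 9, 15].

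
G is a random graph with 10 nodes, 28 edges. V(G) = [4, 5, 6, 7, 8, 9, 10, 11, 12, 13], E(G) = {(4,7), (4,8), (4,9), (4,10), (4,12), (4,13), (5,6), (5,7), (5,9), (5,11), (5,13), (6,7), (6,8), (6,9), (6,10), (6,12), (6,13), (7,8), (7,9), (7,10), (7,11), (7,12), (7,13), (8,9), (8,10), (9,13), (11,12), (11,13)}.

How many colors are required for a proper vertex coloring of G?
χ(G) = 5

Clique number ω(G) = 5 (lower bound: χ ≥ ω).
The clique on [5, 6, 7, 9, 13] has size 5, forcing χ ≥ 5, and the coloring below uses 5 colors, so χ(G) = 5.
A valid 5-coloring: color 1: [7]; color 2: [4, 6, 11]; color 3: [9, 10, 12]; color 4: [8, 13]; color 5: [5].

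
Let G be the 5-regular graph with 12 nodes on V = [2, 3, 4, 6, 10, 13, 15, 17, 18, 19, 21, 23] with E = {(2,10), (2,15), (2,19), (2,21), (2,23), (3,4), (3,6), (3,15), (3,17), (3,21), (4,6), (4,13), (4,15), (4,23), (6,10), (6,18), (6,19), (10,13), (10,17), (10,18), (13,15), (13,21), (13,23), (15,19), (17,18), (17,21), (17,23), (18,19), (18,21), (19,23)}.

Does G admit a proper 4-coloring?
Yes, G is 4-colorable

A valid 4-coloring: color 1: [2, 3, 13, 18]; color 2: [4, 10, 19, 21]; color 3: [6, 15, 17]; color 4: [23].
(χ(G) = 4 ≤ 4.)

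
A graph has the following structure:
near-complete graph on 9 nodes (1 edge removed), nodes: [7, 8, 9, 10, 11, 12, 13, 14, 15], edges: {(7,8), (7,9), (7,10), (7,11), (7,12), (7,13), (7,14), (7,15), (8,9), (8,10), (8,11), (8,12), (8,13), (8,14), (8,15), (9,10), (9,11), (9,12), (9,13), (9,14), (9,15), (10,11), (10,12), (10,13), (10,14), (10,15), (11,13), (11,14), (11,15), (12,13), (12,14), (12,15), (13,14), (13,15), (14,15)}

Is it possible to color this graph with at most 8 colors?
Yes, G is 8-colorable

A valid 8-coloring: color 1: [7]; color 2: [15]; color 3: [9]; color 4: [14]; color 5: [13]; color 6: [8]; color 7: [10]; color 8: [11, 12].
(χ(G) = 8 ≤ 8.)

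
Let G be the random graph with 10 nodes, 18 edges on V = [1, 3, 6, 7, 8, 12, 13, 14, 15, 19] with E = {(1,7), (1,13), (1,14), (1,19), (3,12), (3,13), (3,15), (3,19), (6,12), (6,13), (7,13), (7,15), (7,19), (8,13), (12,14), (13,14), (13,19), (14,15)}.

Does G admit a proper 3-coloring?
No, G is not 3-colorable

The clique on vertices [1, 7, 13, 19] has size 4 > 3, so it alone needs 4 colors.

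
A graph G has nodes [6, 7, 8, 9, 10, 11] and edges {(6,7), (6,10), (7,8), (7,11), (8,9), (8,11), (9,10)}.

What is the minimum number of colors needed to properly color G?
Clique number ω(G) = 3 (lower bound: χ ≥ ω).
The clique on [7, 8, 11] has size 3, forcing χ ≥ 3, and the coloring below uses 3 colors, so χ(G) = 3.
A valid 3-coloring: color 1: [6, 8]; color 2: [7, 10]; color 3: [9, 11].

χ(G) = 3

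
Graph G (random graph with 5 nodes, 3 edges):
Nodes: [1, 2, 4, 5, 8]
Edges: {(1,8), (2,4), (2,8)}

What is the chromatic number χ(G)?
Clique number ω(G) = 2 (lower bound: χ ≥ ω).
The graph is bipartite (no odd cycle), so 2 colors suffice: χ(G) = 2.
A valid 2-coloring: color 1: [4, 5, 8]; color 2: [1, 2].

χ(G) = 2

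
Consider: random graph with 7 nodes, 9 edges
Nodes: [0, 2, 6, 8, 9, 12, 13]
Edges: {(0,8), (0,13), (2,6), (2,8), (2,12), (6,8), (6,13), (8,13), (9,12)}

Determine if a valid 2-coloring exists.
The clique on vertices [2, 6, 8] has size 3 > 2, so it alone needs 3 colors.

No, G is not 2-colorable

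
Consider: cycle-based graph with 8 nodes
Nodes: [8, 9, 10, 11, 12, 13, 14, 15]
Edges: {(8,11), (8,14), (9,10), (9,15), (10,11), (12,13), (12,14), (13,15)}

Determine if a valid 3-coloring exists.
Yes, G is 3-colorable

A valid 3-coloring: color 1: [8, 10, 12, 15]; color 2: [9, 11, 13, 14].
(χ(G) = 2 ≤ 3.)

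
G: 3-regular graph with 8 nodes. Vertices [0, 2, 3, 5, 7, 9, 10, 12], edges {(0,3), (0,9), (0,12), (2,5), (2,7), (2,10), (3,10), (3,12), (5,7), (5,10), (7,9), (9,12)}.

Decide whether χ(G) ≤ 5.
A valid 5-coloring: color 1: [2, 3, 9]; color 2: [7, 10, 12]; color 3: [0, 5].
(χ(G) = 3 ≤ 5.)

Yes, G is 5-colorable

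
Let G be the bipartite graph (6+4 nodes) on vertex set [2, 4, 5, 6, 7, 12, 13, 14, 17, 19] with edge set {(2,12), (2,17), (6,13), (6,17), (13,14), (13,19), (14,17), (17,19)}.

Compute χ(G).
χ(G) = 2

Clique number ω(G) = 2 (lower bound: χ ≥ ω).
The graph is bipartite (no odd cycle), so 2 colors suffice: χ(G) = 2.
A valid 2-coloring: color 1: [4, 5, 7, 12, 13, 17]; color 2: [2, 6, 14, 19].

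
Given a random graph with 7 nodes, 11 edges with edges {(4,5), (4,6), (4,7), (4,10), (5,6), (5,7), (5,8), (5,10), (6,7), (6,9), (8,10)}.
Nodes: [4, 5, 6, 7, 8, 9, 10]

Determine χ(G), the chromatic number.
Clique number ω(G) = 4 (lower bound: χ ≥ ω).
The clique on [4, 5, 6, 7] has size 4, forcing χ ≥ 4, and the coloring below uses 4 colors, so χ(G) = 4.
A valid 4-coloring: color 1: [5, 9]; color 2: [6, 10]; color 3: [4, 8]; color 4: [7].

χ(G) = 4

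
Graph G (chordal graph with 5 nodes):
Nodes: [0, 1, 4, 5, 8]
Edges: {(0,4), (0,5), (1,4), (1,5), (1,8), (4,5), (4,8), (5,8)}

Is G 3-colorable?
The clique on vertices [1, 4, 5, 8] has size 4 > 3, so it alone needs 4 colors.

No, G is not 3-colorable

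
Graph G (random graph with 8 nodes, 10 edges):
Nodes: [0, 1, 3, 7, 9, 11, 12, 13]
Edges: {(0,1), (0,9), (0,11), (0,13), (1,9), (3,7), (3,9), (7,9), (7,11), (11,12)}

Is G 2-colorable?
No, G is not 2-colorable

The clique on vertices [0, 1, 9] has size 3 > 2, so it alone needs 3 colors.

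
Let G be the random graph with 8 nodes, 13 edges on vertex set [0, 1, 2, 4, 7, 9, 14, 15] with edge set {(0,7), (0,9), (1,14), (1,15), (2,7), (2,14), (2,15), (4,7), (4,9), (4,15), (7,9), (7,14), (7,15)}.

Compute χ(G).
Clique number ω(G) = 3 (lower bound: χ ≥ ω).
The clique on [0, 7, 9] has size 3, forcing χ ≥ 3, and the coloring below uses 3 colors, so χ(G) = 3.
A valid 3-coloring: color 1: [1, 7]; color 2: [9, 14, 15]; color 3: [0, 2, 4].

χ(G) = 3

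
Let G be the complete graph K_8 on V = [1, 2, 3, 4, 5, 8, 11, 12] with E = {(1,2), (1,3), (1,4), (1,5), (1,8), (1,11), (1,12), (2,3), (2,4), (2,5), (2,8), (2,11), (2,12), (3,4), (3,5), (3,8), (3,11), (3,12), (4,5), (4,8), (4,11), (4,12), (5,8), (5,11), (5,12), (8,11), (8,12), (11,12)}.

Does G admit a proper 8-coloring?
A valid 8-coloring: color 1: [12]; color 2: [4]; color 3: [1]; color 4: [3]; color 5: [2]; color 6: [8]; color 7: [11]; color 8: [5].
(χ(G) = 8 ≤ 8.)

Yes, G is 8-colorable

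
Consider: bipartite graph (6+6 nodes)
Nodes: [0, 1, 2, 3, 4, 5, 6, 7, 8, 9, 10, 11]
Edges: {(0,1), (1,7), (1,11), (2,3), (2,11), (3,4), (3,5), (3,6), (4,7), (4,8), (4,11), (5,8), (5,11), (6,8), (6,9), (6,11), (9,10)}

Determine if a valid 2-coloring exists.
A valid 2-coloring: color 1: [0, 3, 7, 8, 9, 11]; color 2: [1, 2, 4, 5, 6, 10].
(χ(G) = 2 ≤ 2.)

Yes, G is 2-colorable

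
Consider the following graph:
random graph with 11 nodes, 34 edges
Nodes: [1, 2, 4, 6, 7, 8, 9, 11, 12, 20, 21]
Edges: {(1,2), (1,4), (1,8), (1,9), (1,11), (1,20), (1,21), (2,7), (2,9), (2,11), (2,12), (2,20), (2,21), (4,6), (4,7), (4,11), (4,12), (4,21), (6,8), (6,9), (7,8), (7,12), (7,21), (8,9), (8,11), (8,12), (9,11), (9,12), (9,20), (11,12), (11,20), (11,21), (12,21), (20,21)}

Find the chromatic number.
χ(G) = 5

Clique number ω(G) = 5 (lower bound: χ ≥ ω).
The clique on [1, 2, 9, 11, 20] has size 5, forcing χ ≥ 5, and the coloring below uses 5 colors, so χ(G) = 5.
A valid 5-coloring: color 1: [6, 7, 11]; color 2: [1, 12]; color 3: [2, 4, 8]; color 4: [9, 21]; color 5: [20].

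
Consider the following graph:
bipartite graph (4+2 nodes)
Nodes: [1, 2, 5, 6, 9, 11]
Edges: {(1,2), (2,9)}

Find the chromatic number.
χ(G) = 2

Clique number ω(G) = 2 (lower bound: χ ≥ ω).
The graph is bipartite (no odd cycle), so 2 colors suffice: χ(G) = 2.
A valid 2-coloring: color 1: [2, 5, 6, 11]; color 2: [1, 9].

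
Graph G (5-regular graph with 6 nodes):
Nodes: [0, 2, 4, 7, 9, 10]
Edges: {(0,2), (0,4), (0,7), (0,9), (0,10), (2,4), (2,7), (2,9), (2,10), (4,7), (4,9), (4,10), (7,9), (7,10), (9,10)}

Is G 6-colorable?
A valid 6-coloring: color 1: [4]; color 2: [0]; color 3: [7]; color 4: [9]; color 5: [2]; color 6: [10].
(χ(G) = 6 ≤ 6.)

Yes, G is 6-colorable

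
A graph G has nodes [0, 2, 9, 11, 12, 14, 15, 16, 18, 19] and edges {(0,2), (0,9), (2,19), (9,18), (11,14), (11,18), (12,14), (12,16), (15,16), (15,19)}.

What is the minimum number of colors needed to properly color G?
Clique number ω(G) = 2 (lower bound: χ ≥ ω).
The graph is bipartite (no odd cycle), so 2 colors suffice: χ(G) = 2.
A valid 2-coloring: color 1: [0, 14, 16, 18, 19]; color 2: [2, 9, 11, 12, 15].

χ(G) = 2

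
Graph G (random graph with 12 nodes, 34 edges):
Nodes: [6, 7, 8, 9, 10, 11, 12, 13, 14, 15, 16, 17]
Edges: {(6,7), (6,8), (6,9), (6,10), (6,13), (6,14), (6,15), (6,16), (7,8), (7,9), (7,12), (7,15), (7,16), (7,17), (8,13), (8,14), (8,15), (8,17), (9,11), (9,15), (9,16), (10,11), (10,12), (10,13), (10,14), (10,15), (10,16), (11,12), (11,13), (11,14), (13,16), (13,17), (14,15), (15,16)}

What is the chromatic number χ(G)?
χ(G) = 5

Clique number ω(G) = 5 (lower bound: χ ≥ ω).
The clique on [6, 7, 9, 15, 16] has size 5, forcing χ ≥ 5, and the coloring below uses 5 colors, so χ(G) = 5.
A valid 5-coloring: color 1: [6, 11, 17]; color 2: [7, 10]; color 3: [12, 13, 15]; color 4: [8, 16]; color 5: [9, 14].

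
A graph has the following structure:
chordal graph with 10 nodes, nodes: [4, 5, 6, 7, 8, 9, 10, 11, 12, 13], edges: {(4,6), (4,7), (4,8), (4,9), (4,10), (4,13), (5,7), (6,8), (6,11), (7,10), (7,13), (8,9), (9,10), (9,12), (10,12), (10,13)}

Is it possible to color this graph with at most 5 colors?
A valid 5-coloring: color 1: [4, 5, 11, 12]; color 2: [8, 10]; color 3: [6, 7, 9]; color 4: [13].
(χ(G) = 4 ≤ 5.)

Yes, G is 5-colorable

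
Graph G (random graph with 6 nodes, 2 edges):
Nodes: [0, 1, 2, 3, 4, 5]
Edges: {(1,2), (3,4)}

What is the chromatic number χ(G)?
χ(G) = 2

Clique number ω(G) = 2 (lower bound: χ ≥ ω).
The graph is bipartite (no odd cycle), so 2 colors suffice: χ(G) = 2.
A valid 2-coloring: color 1: [0, 1, 3, 5]; color 2: [2, 4].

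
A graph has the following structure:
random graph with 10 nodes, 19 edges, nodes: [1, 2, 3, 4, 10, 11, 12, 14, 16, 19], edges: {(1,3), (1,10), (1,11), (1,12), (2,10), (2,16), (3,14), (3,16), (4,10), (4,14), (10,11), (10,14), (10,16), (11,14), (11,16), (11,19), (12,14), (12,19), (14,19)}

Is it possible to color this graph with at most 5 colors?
A valid 5-coloring: color 1: [3, 10, 19]; color 2: [1, 14, 16]; color 3: [2, 4, 11, 12].
(χ(G) = 3 ≤ 5.)

Yes, G is 5-colorable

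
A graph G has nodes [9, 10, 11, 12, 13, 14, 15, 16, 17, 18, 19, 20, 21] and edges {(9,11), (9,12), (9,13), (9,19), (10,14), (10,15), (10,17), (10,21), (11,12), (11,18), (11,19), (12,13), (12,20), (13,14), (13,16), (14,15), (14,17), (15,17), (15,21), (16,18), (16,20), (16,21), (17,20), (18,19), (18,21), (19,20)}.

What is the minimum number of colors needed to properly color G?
Clique number ω(G) = 4 (lower bound: χ ≥ ω).
The clique on [10, 14, 15, 17] has size 4, forcing χ ≥ 4, and the coloring below uses 4 colors, so χ(G) = 4.
A valid 4-coloring: color 1: [9, 15, 18, 20]; color 2: [12, 14, 16, 19]; color 3: [11, 13, 17, 21]; color 4: [10].

χ(G) = 4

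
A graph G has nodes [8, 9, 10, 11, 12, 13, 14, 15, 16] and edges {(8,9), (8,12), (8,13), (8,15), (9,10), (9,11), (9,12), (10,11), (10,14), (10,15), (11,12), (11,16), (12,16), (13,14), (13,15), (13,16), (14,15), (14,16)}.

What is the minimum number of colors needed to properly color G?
Clique number ω(G) = 3 (lower bound: χ ≥ ω).
The clique on [8, 9, 12] has size 3, forcing χ ≥ 3, and the coloring below uses 3 colors, so χ(G) = 3.
A valid 3-coloring: color 1: [10, 12, 13]; color 2: [8, 11, 14]; color 3: [9, 15, 16].

χ(G) = 3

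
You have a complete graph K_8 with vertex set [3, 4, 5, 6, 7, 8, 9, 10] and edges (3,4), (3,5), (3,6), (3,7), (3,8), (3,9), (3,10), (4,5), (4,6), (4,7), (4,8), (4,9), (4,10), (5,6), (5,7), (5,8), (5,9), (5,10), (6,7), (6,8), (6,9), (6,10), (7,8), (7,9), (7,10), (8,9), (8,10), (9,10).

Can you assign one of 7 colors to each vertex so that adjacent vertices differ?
The clique on vertices [3, 4, 5, 6, 7, 8, 9, 10] has size 8 > 7, so it alone needs 8 colors.

No, G is not 7-colorable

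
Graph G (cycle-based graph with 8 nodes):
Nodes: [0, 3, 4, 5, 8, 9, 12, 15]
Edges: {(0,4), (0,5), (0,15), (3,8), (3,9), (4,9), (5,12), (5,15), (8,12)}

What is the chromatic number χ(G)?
χ(G) = 3

Clique number ω(G) = 3 (lower bound: χ ≥ ω).
The clique on [0, 5, 15] has size 3, forcing χ ≥ 3, and the coloring below uses 3 colors, so χ(G) = 3.
A valid 3-coloring: color 1: [5, 8, 9]; color 2: [0, 3, 12]; color 3: [4, 15].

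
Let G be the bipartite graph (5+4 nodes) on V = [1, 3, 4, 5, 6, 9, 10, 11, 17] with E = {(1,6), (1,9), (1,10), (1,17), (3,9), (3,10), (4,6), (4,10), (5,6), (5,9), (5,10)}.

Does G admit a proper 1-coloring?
No, G is not 1-colorable

Edge (1,9) forces its endpoints to differ, so 1 color is not enough.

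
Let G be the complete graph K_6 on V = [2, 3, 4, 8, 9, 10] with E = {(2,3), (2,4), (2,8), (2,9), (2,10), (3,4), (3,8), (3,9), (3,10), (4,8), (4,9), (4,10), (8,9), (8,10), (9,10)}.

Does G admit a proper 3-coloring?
The clique on vertices [2, 3, 4, 8, 9, 10] has size 6 > 3, so it alone needs 6 colors.

No, G is not 3-colorable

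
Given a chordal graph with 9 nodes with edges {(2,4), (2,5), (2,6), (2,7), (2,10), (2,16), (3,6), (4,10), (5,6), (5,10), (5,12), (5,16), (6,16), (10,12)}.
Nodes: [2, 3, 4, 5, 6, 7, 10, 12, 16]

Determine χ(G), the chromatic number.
χ(G) = 4

Clique number ω(G) = 4 (lower bound: χ ≥ ω).
The clique on [2, 5, 6, 16] has size 4, forcing χ ≥ 4, and the coloring below uses 4 colors, so χ(G) = 4.
A valid 4-coloring: color 1: [2, 3, 12]; color 2: [4, 5, 7]; color 3: [6, 10]; color 4: [16].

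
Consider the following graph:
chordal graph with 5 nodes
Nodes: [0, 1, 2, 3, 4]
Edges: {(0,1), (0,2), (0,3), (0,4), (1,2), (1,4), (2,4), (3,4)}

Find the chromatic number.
χ(G) = 4

Clique number ω(G) = 4 (lower bound: χ ≥ ω).
The clique on [0, 1, 2, 4] has size 4, forcing χ ≥ 4, and the coloring below uses 4 colors, so χ(G) = 4.
A valid 4-coloring: color 1: [0]; color 2: [4]; color 3: [1, 3]; color 4: [2].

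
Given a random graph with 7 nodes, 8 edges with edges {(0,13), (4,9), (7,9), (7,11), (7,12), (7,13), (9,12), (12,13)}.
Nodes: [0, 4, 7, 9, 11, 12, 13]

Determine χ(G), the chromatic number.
χ(G) = 3

Clique number ω(G) = 3 (lower bound: χ ≥ ω).
The clique on [7, 9, 12] has size 3, forcing χ ≥ 3, and the coloring below uses 3 colors, so χ(G) = 3.
A valid 3-coloring: color 1: [0, 4, 7]; color 2: [9, 11, 13]; color 3: [12].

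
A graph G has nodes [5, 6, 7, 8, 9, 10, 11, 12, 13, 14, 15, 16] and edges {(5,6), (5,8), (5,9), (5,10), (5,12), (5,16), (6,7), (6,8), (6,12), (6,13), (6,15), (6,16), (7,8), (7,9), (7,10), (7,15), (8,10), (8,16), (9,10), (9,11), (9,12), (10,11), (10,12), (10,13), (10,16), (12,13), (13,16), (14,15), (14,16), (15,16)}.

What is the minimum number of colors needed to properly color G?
Clique number ω(G) = 4 (lower bound: χ ≥ ω).
The clique on [5, 8, 10, 16] has size 4, forcing χ ≥ 4, and the coloring below uses 4 colors, so χ(G) = 4.
A valid 4-coloring: color 1: [6, 10, 14]; color 2: [9, 16]; color 3: [5, 7, 11, 13]; color 4: [8, 12, 15].

χ(G) = 4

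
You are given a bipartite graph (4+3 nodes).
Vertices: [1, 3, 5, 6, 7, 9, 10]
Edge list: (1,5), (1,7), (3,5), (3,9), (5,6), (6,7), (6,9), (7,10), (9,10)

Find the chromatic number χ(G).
χ(G) = 2

Clique number ω(G) = 2 (lower bound: χ ≥ ω).
The graph is bipartite (no odd cycle), so 2 colors suffice: χ(G) = 2.
A valid 2-coloring: color 1: [1, 3, 6, 10]; color 2: [5, 7, 9].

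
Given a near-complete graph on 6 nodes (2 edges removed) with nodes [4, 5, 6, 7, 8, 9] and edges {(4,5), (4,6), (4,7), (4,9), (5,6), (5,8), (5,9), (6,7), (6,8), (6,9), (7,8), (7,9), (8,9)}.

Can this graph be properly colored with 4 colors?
Yes, G is 4-colorable

A valid 4-coloring: color 1: [6]; color 2: [9]; color 3: [5, 7]; color 4: [4, 8].
(χ(G) = 4 ≤ 4.)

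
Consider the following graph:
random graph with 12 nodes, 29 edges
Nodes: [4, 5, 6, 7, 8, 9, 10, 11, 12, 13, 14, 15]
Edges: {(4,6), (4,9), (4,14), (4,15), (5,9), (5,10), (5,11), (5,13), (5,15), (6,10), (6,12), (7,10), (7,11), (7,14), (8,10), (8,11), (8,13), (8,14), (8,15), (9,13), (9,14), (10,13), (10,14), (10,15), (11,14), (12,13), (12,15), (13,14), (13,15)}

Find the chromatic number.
χ(G) = 4

Clique number ω(G) = 4 (lower bound: χ ≥ ω).
The clique on [8, 10, 13, 14] has size 4, forcing χ ≥ 4, and the coloring below uses 4 colors, so χ(G) = 4.
A valid 4-coloring: color 1: [9, 10, 11, 12]; color 2: [4, 7, 13]; color 3: [6, 14, 15]; color 4: [5, 8].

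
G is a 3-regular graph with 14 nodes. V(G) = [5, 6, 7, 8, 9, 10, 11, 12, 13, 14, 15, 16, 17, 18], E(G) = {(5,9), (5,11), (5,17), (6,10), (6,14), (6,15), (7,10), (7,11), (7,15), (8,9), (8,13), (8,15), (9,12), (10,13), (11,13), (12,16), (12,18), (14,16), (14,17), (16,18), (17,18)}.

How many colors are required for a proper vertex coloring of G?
Clique number ω(G) = 3 (lower bound: χ ≥ ω).
The clique on [12, 16, 18] has size 3, forcing χ ≥ 3, and the coloring below uses 3 colors, so χ(G) = 3.
A valid 3-coloring: color 1: [5, 6, 7, 8, 16]; color 2: [9, 13, 14, 15, 18]; color 3: [10, 11, 12, 17].

χ(G) = 3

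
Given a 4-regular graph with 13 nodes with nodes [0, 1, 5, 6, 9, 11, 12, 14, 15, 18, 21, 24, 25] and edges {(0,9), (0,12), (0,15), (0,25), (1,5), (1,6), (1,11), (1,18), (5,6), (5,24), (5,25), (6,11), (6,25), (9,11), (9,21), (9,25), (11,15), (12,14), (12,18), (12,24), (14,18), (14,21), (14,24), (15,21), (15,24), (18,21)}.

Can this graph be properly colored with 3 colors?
No, G is not 3-colorable

Suppose a proper 3-coloring c exists. The clique [0, 9, 25] takes 3 distinct colors; by symmetry let c(0) = 1, c(9) = 2, c(25) = 3.
- Vertex 5: neighbors [25] already have colors [3]; try each remaining color.
- Case c(5) = 1:
  - Vertex 6: neighbors [5, 25] already have colors [1, 3] ⇒ c(6) = 2.
  - Vertex 1: neighbors [5, 6] already have colors [1, 2] ⇒ c(1) = 3.
  - Vertex 11: neighbors [6, 1] already have colors [2, 3] ⇒ c(11) = 1.
  - Vertex 12: neighbors [0] already have colors [1]; try each remaining color.
  - Case c(12) = 2:
    - Vertex 18: neighbors [12, 1] already have colors [2, 3] ⇒ c(18) = 1.
    - Vertex 14: neighbors [18, 12] already have colors [1, 2] ⇒ c(14) = 3.
    - Vertex 21: neighbors [18, 9, 14] already have colors [1, 2, 3] — all 3 colors blocked. Contradiction.
  - Case c(12) = 3:
    - Vertex 24: neighbors [5, 12] already have colors [1, 3] ⇒ c(24) = 2.
    - Vertex 14: neighbors [24, 12] already have colors [2, 3] ⇒ c(14) = 1.
    - Vertex 21: neighbors [14, 9] already have colors [1, 2] ⇒ c(21) = 3.
    - Vertex 15: neighbors [0, 24, 21] already have colors [1, 2, 3] — all 3 colors blocked. Contradiction.
- Case c(5) = 2:
  - Vertex 6: neighbors [5, 25] already have colors [2, 3] ⇒ c(6) = 1.
  - Vertex 1: neighbors [6, 5] already have colors [1, 2] ⇒ c(1) = 3.
  - Vertex 11: neighbors [6, 9, 1] already have colors [1, 2, 3] — all 3 colors blocked. Contradiction.
Every case ends in a contradiction, so G has no proper 3-coloring (χ ≥ 4).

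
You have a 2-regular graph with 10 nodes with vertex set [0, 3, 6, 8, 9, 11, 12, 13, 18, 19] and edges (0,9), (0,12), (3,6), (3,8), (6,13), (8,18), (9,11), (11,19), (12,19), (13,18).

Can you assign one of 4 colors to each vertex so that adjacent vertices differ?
A valid 4-coloring: color 1: [6, 8, 9, 12]; color 2: [0, 3, 18, 19]; color 3: [11, 13].
(χ(G) = 3 ≤ 4.)

Yes, G is 4-colorable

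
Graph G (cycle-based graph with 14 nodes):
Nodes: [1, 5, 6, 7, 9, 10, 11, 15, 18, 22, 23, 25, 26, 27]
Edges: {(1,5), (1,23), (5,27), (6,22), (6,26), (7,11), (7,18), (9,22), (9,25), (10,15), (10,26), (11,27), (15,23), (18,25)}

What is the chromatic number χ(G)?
χ(G) = 2

Clique number ω(G) = 2 (lower bound: χ ≥ ω).
The graph is bipartite (no odd cycle), so 2 colors suffice: χ(G) = 2.
A valid 2-coloring: color 1: [5, 6, 9, 10, 11, 18, 23]; color 2: [1, 7, 15, 22, 25, 26, 27].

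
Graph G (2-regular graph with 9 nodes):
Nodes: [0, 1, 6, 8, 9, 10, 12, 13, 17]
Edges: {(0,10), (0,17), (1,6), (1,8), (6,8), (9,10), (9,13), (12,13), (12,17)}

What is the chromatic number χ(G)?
χ(G) = 3

Clique number ω(G) = 3 (lower bound: χ ≥ ω).
The clique on [1, 6, 8] has size 3, forcing χ ≥ 3, and the coloring below uses 3 colors, so χ(G) = 3.
A valid 3-coloring: color 1: [0, 8, 9, 12]; color 2: [1, 10, 13, 17]; color 3: [6].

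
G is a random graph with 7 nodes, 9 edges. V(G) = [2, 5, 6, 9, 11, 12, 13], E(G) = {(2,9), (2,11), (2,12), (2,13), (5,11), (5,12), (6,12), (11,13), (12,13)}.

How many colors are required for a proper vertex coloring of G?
χ(G) = 3

Clique number ω(G) = 3 (lower bound: χ ≥ ω).
The clique on [2, 11, 13] has size 3, forcing χ ≥ 3, and the coloring below uses 3 colors, so χ(G) = 3.
A valid 3-coloring: color 1: [9, 11, 12]; color 2: [2, 5, 6]; color 3: [13].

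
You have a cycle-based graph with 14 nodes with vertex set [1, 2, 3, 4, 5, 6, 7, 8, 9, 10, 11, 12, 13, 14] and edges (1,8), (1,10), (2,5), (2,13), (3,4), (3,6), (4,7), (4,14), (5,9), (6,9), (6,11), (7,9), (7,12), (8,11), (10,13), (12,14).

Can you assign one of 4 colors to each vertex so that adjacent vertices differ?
A valid 4-coloring: color 1: [5, 6, 7, 8, 10, 14]; color 2: [1, 4, 9, 11, 12, 13]; color 3: [2, 3].
(χ(G) = 3 ≤ 4.)

Yes, G is 4-colorable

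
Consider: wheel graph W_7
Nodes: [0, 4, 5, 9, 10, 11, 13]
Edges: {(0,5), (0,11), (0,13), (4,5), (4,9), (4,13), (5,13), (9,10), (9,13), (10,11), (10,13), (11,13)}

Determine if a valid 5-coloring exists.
Yes, G is 5-colorable

A valid 5-coloring: color 1: [13]; color 2: [5, 9, 11]; color 3: [0, 4, 10].
(χ(G) = 3 ≤ 5.)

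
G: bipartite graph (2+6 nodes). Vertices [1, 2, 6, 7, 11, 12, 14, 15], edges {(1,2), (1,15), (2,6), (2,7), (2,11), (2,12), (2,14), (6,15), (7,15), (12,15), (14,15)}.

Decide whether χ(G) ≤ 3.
A valid 3-coloring: color 1: [2, 15]; color 2: [1, 6, 7, 11, 12, 14].
(χ(G) = 2 ≤ 3.)

Yes, G is 3-colorable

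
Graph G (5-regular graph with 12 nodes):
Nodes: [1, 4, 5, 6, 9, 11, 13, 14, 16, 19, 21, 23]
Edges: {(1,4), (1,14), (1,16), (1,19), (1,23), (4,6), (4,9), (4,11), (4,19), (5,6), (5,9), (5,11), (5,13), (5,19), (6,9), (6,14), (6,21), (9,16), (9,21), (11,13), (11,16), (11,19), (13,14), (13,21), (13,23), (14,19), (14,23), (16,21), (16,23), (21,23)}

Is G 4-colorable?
Yes, G is 4-colorable

A valid 4-coloring: color 1: [4, 5, 14, 21]; color 2: [6, 13, 16, 19]; color 3: [9, 11, 23]; color 4: [1].
(χ(G) = 4 ≤ 4.)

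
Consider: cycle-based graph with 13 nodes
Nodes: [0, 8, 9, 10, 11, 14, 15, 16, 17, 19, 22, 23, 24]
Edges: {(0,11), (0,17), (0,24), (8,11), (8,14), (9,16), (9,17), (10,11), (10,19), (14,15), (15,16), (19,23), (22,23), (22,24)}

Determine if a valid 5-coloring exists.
A valid 5-coloring: color 1: [11, 14, 16, 17, 19, 22]; color 2: [0, 8, 9, 10, 15, 23]; color 3: [24].
(χ(G) = 3 ≤ 5.)

Yes, G is 5-colorable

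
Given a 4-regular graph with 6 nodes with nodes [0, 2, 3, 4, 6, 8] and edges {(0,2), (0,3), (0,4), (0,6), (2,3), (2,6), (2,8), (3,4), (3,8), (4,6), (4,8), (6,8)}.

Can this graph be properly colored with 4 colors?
A valid 4-coloring: color 1: [3, 6]; color 2: [2, 4]; color 3: [0, 8].
(χ(G) = 3 ≤ 4.)

Yes, G is 4-colorable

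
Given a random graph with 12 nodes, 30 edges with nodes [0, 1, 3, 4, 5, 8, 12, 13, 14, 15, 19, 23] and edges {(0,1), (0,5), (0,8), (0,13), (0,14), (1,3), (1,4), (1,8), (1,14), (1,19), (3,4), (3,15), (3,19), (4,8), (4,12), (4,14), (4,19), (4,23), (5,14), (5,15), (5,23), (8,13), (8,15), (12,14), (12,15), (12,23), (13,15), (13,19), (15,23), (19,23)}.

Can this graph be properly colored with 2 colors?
The clique on vertices [1, 3, 4, 19] has size 4 > 2, so it alone needs 4 colors.

No, G is not 2-colorable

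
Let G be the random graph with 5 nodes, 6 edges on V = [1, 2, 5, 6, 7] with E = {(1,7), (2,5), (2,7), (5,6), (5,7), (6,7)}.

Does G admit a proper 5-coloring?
A valid 5-coloring: color 1: [7]; color 2: [1, 5]; color 3: [2, 6].
(χ(G) = 3 ≤ 5.)

Yes, G is 5-colorable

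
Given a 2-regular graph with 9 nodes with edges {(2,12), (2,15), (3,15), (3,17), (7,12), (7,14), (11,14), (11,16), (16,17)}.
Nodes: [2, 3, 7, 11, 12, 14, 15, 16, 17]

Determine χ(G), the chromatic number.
χ(G) = 3

Clique number ω(G) = 2 (lower bound: χ ≥ ω).
Odd cycle [17, 16, 11, 14, 7, 12, 2, 15, 3] needs 3 colors (χ ≥ 3).
The coloring below uses 3 colors, so χ(G) = 3.
A valid 3-coloring: color 1: [7, 11, 15, 17]; color 2: [3, 12, 14, 16]; color 3: [2].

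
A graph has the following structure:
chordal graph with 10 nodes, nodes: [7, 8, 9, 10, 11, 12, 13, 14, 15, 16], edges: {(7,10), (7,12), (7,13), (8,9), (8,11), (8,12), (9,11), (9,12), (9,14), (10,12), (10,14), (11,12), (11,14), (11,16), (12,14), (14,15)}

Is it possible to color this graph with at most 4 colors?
Yes, G is 4-colorable

A valid 4-coloring: color 1: [12, 13, 15, 16]; color 2: [10, 11]; color 3: [7, 8, 14]; color 4: [9].
(χ(G) = 4 ≤ 4.)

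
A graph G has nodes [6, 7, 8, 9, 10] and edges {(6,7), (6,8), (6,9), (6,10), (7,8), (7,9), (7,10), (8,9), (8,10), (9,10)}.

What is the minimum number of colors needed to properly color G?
χ(G) = 5

Clique number ω(G) = 5 (lower bound: χ ≥ ω).
The clique on [6, 7, 8, 9, 10] has size 5, forcing χ ≥ 5, and the coloring below uses 5 colors, so χ(G) = 5.
A valid 5-coloring: color 1: [8]; color 2: [10]; color 3: [9]; color 4: [6]; color 5: [7].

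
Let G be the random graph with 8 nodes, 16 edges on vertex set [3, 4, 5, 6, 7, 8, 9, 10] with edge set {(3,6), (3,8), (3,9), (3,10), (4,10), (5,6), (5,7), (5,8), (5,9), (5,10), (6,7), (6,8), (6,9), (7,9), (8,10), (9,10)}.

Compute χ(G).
Clique number ω(G) = 4 (lower bound: χ ≥ ω).
The clique on [5, 6, 7, 9] has size 4, forcing χ ≥ 4, and the coloring below uses 4 colors, so χ(G) = 4.
A valid 4-coloring: color 1: [6, 10]; color 2: [4, 8, 9]; color 3: [3, 5]; color 4: [7].

χ(G) = 4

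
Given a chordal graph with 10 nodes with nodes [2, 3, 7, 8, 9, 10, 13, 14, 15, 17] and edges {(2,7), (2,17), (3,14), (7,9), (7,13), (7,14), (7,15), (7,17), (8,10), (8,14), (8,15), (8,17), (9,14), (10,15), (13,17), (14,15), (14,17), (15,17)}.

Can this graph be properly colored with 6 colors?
A valid 6-coloring: color 1: [2, 10, 13, 14]; color 2: [3, 7, 8]; color 3: [9, 17]; color 4: [15].
(χ(G) = 4 ≤ 6.)

Yes, G is 6-colorable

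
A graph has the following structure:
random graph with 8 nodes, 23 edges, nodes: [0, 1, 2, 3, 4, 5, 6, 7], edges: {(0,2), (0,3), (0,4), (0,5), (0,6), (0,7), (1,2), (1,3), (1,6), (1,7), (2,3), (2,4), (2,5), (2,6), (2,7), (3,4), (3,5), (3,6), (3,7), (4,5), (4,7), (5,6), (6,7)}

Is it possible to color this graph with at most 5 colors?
Yes, G is 5-colorable

A valid 5-coloring: color 1: [3]; color 2: [2]; color 3: [4, 6]; color 4: [0, 1]; color 5: [5, 7].
(χ(G) = 5 ≤ 5.)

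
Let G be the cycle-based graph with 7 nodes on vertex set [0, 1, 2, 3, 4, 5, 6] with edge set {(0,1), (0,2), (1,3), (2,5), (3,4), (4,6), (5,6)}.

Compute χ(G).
χ(G) = 3

Clique number ω(G) = 2 (lower bound: χ ≥ ω).
Odd cycle [6, 4, 3, 1, 0, 2, 5] needs 3 colors (χ ≥ 3).
The coloring below uses 3 colors, so χ(G) = 3.
A valid 3-coloring: color 1: [2, 3, 6]; color 2: [1, 4, 5]; color 3: [0].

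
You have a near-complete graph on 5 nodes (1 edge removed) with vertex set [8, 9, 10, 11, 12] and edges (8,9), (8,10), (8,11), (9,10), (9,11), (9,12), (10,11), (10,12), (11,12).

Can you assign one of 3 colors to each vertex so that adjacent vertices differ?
The clique on vertices [8, 9, 10, 11] has size 4 > 3, so it alone needs 4 colors.

No, G is not 3-colorable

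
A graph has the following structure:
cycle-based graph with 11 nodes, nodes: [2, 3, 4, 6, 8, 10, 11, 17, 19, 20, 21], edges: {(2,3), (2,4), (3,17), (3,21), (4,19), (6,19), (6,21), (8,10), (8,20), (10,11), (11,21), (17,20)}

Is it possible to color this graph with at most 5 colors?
A valid 5-coloring: color 1: [2, 8, 17, 19, 21]; color 2: [3, 4, 6, 11, 20]; color 3: [10].
(χ(G) = 3 ≤ 5.)

Yes, G is 5-colorable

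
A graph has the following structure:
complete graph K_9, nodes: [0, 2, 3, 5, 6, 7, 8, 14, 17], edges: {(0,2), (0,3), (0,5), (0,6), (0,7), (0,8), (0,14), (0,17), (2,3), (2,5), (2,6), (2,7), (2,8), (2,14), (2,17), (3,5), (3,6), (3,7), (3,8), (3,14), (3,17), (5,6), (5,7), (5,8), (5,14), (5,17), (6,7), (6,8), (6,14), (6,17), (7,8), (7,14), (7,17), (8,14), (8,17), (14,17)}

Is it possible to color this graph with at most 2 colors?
No, G is not 2-colorable

The clique on vertices [0, 2, 3, 5, 6, 7, 8, 14, 17] has size 9 > 2, so it alone needs 9 colors.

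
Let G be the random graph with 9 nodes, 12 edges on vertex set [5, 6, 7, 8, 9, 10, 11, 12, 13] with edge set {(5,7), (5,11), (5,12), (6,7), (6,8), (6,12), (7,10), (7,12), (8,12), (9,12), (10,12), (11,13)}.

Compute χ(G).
χ(G) = 3

Clique number ω(G) = 3 (lower bound: χ ≥ ω).
The clique on [6, 8, 12] has size 3, forcing χ ≥ 3, and the coloring below uses 3 colors, so χ(G) = 3.
A valid 3-coloring: color 1: [11, 12]; color 2: [7, 8, 9, 13]; color 3: [5, 6, 10].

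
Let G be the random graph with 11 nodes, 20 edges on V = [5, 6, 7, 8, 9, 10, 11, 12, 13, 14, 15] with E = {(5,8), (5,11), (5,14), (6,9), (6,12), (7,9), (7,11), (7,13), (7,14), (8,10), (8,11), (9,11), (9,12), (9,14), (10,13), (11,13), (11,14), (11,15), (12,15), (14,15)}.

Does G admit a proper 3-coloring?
No, G is not 3-colorable

The clique on vertices [7, 9, 11, 14] has size 4 > 3, so it alone needs 4 colors.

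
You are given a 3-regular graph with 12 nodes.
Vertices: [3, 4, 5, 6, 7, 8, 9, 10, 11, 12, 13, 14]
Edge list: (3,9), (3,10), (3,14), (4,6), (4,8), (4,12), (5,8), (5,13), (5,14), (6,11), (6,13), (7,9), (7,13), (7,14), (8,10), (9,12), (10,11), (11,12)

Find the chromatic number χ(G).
Clique number ω(G) = 2 (lower bound: χ ≥ ω).
Odd cycle [5, 8, 10, 3, 14] needs 3 colors (χ ≥ 3).
The coloring below uses 3 colors, so χ(G) = 3.
A valid 3-coloring: color 1: [3, 8, 12, 13]; color 2: [4, 9, 11, 14]; color 3: [5, 6, 7, 10].

χ(G) = 3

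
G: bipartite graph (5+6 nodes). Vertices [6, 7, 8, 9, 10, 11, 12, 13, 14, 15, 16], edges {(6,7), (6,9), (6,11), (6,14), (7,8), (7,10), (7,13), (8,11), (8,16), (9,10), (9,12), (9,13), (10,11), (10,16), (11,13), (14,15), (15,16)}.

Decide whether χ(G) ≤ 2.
A valid 2-coloring: color 1: [7, 9, 11, 14, 16]; color 2: [6, 8, 10, 12, 13, 15].
(χ(G) = 2 ≤ 2.)

Yes, G is 2-colorable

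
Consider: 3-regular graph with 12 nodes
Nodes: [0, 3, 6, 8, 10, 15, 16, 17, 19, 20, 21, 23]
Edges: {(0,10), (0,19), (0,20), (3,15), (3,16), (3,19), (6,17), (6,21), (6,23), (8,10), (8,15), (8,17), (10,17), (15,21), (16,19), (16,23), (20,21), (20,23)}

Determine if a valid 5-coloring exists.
A valid 5-coloring: color 1: [6, 10, 15, 19, 20]; color 2: [0, 16, 17, 21]; color 3: [3, 8, 23].
(χ(G) = 3 ≤ 5.)

Yes, G is 5-colorable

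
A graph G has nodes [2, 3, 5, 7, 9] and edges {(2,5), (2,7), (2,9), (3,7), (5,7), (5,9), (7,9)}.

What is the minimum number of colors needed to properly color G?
χ(G) = 4

Clique number ω(G) = 4 (lower bound: χ ≥ ω).
The clique on [2, 5, 7, 9] has size 4, forcing χ ≥ 4, and the coloring below uses 4 colors, so χ(G) = 4.
A valid 4-coloring: color 1: [7]; color 2: [3, 9]; color 3: [5]; color 4: [2].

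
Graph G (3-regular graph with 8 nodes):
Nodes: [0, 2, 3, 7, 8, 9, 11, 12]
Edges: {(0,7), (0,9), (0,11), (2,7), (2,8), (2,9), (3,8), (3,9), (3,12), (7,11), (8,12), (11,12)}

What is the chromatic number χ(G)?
χ(G) = 3

Clique number ω(G) = 3 (lower bound: χ ≥ ω).
The clique on [0, 7, 11] has size 3, forcing χ ≥ 3, and the coloring below uses 3 colors, so χ(G) = 3.
A valid 3-coloring: color 1: [2, 3, 11]; color 2: [7, 8, 9]; color 3: [0, 12].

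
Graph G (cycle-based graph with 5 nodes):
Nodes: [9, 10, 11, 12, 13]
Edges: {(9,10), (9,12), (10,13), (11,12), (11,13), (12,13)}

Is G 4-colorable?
Yes, G is 4-colorable

A valid 4-coloring: color 1: [10, 12]; color 2: [9, 13]; color 3: [11].
(χ(G) = 3 ≤ 4.)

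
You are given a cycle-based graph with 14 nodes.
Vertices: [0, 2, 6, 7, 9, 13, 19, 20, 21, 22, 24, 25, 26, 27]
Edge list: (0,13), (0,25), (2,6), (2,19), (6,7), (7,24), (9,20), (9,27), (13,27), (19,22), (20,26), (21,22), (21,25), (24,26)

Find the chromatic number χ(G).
χ(G) = 2

Clique number ω(G) = 2 (lower bound: χ ≥ ω).
The graph is bipartite (no odd cycle), so 2 colors suffice: χ(G) = 2.
A valid 2-coloring: color 1: [0, 6, 19, 20, 21, 24, 27]; color 2: [2, 7, 9, 13, 22, 25, 26].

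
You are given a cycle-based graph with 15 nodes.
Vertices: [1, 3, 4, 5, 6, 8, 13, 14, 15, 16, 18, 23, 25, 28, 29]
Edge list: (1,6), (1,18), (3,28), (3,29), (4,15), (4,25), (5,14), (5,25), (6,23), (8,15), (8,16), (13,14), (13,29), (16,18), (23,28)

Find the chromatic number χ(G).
χ(G) = 3

Clique number ω(G) = 2 (lower bound: χ ≥ ω).
Odd cycle [18, 16, 8, 15, 4, 25, 5, 14, 13, 29, 3, 28, 23, 6, 1] needs 3 colors (χ ≥ 3).
The coloring below uses 3 colors, so χ(G) = 3.
A valid 3-coloring: color 1: [3, 4, 5, 6, 8, 13, 18]; color 2: [1, 14, 15, 16, 25, 28, 29]; color 3: [23].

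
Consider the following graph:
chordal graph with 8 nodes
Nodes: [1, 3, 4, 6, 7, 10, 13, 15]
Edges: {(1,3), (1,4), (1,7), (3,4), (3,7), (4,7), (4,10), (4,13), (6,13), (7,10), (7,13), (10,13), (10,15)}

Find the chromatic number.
Clique number ω(G) = 4 (lower bound: χ ≥ ω).
The clique on [1, 3, 4, 7] has size 4, forcing χ ≥ 4, and the coloring below uses 4 colors, so χ(G) = 4.
A valid 4-coloring: color 1: [4, 6, 15]; color 2: [7]; color 3: [3, 10]; color 4: [1, 13].

χ(G) = 4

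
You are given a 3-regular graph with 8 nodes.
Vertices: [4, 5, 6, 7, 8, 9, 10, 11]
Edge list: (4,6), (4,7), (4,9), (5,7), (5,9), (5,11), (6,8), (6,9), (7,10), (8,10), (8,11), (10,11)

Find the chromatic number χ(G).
χ(G) = 3

Clique number ω(G) = 3 (lower bound: χ ≥ ω).
The clique on [4, 6, 9] has size 3, forcing χ ≥ 3, and the coloring below uses 3 colors, so χ(G) = 3.
A valid 3-coloring: color 1: [7, 9, 11]; color 2: [4, 5, 8]; color 3: [6, 10].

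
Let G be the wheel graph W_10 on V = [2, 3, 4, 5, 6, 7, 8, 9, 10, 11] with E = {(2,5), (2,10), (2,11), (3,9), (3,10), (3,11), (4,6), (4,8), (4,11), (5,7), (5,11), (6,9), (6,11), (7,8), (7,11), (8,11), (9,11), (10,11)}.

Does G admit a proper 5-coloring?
Yes, G is 5-colorable

A valid 5-coloring: color 1: [11]; color 2: [4, 5, 9, 10]; color 3: [2, 3, 6, 7]; color 4: [8].
(χ(G) = 4 ≤ 5.)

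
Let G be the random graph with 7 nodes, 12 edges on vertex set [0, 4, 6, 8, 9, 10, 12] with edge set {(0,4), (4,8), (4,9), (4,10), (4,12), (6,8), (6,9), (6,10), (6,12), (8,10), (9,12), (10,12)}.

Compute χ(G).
Clique number ω(G) = 3 (lower bound: χ ≥ ω).
The clique on [4, 9, 12] has size 3, forcing χ ≥ 3, and the coloring below uses 3 colors, so χ(G) = 3.
A valid 3-coloring: color 1: [4, 6]; color 2: [0, 9, 10]; color 3: [8, 12].

χ(G) = 3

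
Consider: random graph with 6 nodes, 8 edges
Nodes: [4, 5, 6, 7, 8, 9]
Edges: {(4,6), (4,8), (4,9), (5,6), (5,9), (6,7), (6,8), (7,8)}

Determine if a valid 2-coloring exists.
The clique on vertices [4, 6, 8] has size 3 > 2, so it alone needs 3 colors.

No, G is not 2-colorable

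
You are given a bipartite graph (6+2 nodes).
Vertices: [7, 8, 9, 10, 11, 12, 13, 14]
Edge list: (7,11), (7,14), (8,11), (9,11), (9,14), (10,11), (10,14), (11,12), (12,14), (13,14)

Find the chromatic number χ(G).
χ(G) = 2

Clique number ω(G) = 2 (lower bound: χ ≥ ω).
The graph is bipartite (no odd cycle), so 2 colors suffice: χ(G) = 2.
A valid 2-coloring: color 1: [11, 14]; color 2: [7, 8, 9, 10, 12, 13].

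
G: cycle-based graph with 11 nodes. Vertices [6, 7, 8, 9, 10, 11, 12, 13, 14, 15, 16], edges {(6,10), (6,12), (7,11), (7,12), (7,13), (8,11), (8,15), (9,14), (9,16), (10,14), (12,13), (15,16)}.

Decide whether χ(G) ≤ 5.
A valid 5-coloring: color 1: [6, 7, 8, 14, 16]; color 2: [9, 10, 11, 12, 15]; color 3: [13].
(χ(G) = 3 ≤ 5.)

Yes, G is 5-colorable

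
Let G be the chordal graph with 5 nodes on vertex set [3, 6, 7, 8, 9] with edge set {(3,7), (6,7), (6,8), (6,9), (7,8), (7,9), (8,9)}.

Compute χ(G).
χ(G) = 4

Clique number ω(G) = 4 (lower bound: χ ≥ ω).
The clique on [6, 7, 8, 9] has size 4, forcing χ ≥ 4, and the coloring below uses 4 colors, so χ(G) = 4.
A valid 4-coloring: color 1: [7]; color 2: [3, 9]; color 3: [6]; color 4: [8].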